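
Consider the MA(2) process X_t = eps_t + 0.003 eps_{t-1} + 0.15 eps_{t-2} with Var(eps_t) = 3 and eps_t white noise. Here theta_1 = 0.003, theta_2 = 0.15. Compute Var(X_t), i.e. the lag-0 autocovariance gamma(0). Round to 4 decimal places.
\gamma(0) = 3.0675

For an MA(q) process X_t = eps_t + sum_i theta_i eps_{t-i} with
Var(eps_t) = sigma^2, the variance is
  gamma(0) = sigma^2 * (1 + sum_i theta_i^2).
  sum_i theta_i^2 = (0.003)^2 + (0.15)^2 = 0.000009 + 0.0225 = 0.022509.
  gamma(0) = 3 * (1 + 0.022509) = 3 * 1.022509 = 3.067527, which rounds to 3.0675.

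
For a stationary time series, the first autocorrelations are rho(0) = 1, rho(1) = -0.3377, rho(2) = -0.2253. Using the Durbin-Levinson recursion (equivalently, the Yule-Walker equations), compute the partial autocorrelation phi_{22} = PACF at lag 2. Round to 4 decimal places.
\phi_{22} = -0.3830

The PACF at lag k is phi_{kk}, the last component of the solution
to the Yule-Walker system G_k phi = r_k where
  (G_k)_{ij} = rho(|i - j|), (r_k)_i = rho(i), i,j = 1..k.
Equivalently, Durbin-Levinson gives phi_{kk} iteratively:
  phi_{11} = rho(1)
  phi_{kk} = [rho(k) - sum_{j=1..k-1} phi_{k-1,j} rho(k-j)]
            / [1 - sum_{j=1..k-1} phi_{k-1,j} rho(j)],
  phi_{k,j} = phi_{k-1,j} - phi_{kk} phi_{k-1,k-j},  j = 1..k-1.
Step k = 1:
  phi_11 = rho(1) = -0.3377.
Step k = 2:
  phi_22 = [rho(2) - phi_11 rho(1)] / [1 - phi_11 rho(1)] = [-0.2253 - (-0.3377)(-0.3377)] / [1 - (-0.3377)(-0.3377)]
         = -0.33934129 / 0.88595871 = -0.383.
Therefore phi_{22} = -0.3830.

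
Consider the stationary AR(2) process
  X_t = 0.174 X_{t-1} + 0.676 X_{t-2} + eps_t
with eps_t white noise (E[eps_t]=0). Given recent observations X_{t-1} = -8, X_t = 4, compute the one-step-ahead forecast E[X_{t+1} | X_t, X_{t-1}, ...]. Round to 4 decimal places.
E[X_{t+1} \mid \mathcal F_t] = -4.7120

For an AR(p) model X_t = c + sum_i phi_i X_{t-i} + eps_t, the
one-step-ahead conditional mean is
  E[X_{t+1} | X_t, ...] = c + sum_i phi_i X_{t+1-i}.
Substitute known values:
  E[X_{t+1} | ...] = (0.174) * (4) + (0.676) * (-8)
                   = -4.7120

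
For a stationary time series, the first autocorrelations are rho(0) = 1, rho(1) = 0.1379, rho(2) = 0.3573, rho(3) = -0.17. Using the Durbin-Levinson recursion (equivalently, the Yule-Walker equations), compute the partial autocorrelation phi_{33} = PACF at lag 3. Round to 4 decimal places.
\phi_{33} = -0.2890

The PACF at lag k is phi_{kk}, the last component of the solution
to the Yule-Walker system G_k phi = r_k where
  (G_k)_{ij} = rho(|i - j|), (r_k)_i = rho(i), i,j = 1..k.
Equivalently, Durbin-Levinson gives phi_{kk} iteratively:
  phi_{11} = rho(1)
  phi_{kk} = [rho(k) - sum_{j=1..k-1} phi_{k-1,j} rho(k-j)]
            / [1 - sum_{j=1..k-1} phi_{k-1,j} rho(j)],
  phi_{k,j} = phi_{k-1,j} - phi_{kk} phi_{k-1,k-j},  j = 1..k-1.
Step k = 1:
  phi_11 = rho(1) = 0.1379.
Step k = 2:
  phi_22 = [rho(2) - phi_11 rho(1)] / [1 - phi_11 rho(1)] = [0.3573 - (0.1379)(0.1379)] / [1 - (0.1379)(0.1379)]
         = 0.33828359 / 0.98098359 = 0.344841.
  Update: phi_21 = phi_11 - phi_22 phi_11 = 0.1379 - (0.344841)(0.1379) = 0.090346.
Step k = 3:
  phi_33 = [rho(3) - phi_21 rho(2) - phi_22 rho(1)] / [1 - phi_21 rho(1) - phi_22 rho(2)]
    numerator   = -0.17 - (0.090346)(0.3573) - (0.344841)(0.1379) = -0.24983437
    denominator = 1 - (0.090346)(0.1379) - (0.344841)(0.3573) = 0.86432946
  phi_33 = -0.24983437 / 0.86432946 = -0.289.
Therefore phi_{33} = -0.2890.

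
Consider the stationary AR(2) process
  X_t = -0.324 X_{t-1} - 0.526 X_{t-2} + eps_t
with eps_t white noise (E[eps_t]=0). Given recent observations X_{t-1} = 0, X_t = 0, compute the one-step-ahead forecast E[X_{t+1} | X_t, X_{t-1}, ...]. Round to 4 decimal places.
E[X_{t+1} \mid \mathcal F_t] = 0.0000

For an AR(p) model X_t = c + sum_i phi_i X_{t-i} + eps_t, the
one-step-ahead conditional mean is
  E[X_{t+1} | X_t, ...] = c + sum_i phi_i X_{t+1-i}.
Substitute known values:
  E[X_{t+1} | ...] = (-0.324) * (0) + (-0.526) * (0)
                   = 0.0000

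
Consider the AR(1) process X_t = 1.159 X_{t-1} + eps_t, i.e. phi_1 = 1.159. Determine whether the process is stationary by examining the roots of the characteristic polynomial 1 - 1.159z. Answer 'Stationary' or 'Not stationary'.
\text{Not stationary}

The AR(p) characteristic polynomial is P(z) = 1 - 1.159z.
Stationarity requires all roots to lie outside the unit circle, i.e. |z| > 1 for every root.
This is linear in z: 1 + (-1.159) z = 0  =>  z = -1/(-1.159) = 0.862813,  |z| = 0.862813.
Moduli of all roots: 0.8628.
All moduli strictly greater than 1? No.
Verdict: Not stationary.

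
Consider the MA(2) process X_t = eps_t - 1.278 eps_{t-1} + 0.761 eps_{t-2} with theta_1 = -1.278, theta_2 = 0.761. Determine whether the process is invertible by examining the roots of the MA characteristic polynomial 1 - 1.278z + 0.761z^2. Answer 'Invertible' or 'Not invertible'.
\text{Invertible}

The MA(q) characteristic polynomial is P(z) = 1 - 1.278z + 0.761z^2.
Invertibility requires all roots to lie outside the unit circle, i.e. |z| > 1 for every root.
Set 1 + (-1.278) z + (0.761) z^2 = 0, i.e. a z^2 + b z + c = 0 with a = 0.761, b = -1.278, c = 1.
Discriminant D = b^2 - 4ac = (-1.278)^2 - 4*(0.761)*1 = 1.633284 - (3.044) = -1.410716.
D < 0, so the roots are the complex-conjugate pair z = (-b +/- i sqrt(-D)) / (2a) = 0.8397 +/- 0.7804i.
For a conjugate pair |z|^2 = z * conj(z) = (product of roots) = c/a = 1/(0.761) = 1.31406, so |z| = sqrt(1.31406) = 1.1463 for both roots.
Moduli of all roots: 1.1463, 1.1463.
All moduli strictly greater than 1? Yes.
Verdict: Invertible.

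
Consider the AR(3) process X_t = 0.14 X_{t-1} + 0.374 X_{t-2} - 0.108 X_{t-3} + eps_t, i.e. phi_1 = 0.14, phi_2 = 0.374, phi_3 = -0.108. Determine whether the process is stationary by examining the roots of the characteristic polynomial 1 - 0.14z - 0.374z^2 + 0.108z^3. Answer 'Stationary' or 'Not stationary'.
\text{Stationary}

The AR(p) characteristic polynomial is P(z) = 1 - 0.14z - 0.374z^2 + 0.108z^3.
Stationarity requires all roots to lie outside the unit circle, i.e. |z| > 1 for every root.
Degree 3: look for a simple real root z0 first, then factor out (1 - z/z0) and solve the remaining quadratic.
Testing z0 = 2.5: P(2.5) = 1 + (-0.14)(2.5) + (-0.374)(2.5)^2 + (0.108)(2.5)^3
  = 1 + (-0.35) + (-2.3375) + (1.6875) = 0.  So z_0 = 2.5 is a root, |z_0| = 2.5.
Divide out the factor (1 - 0.4 z) = (1 - z/z0) (since 1/z0 = 0.4):
  P(z) = (1 - 0.4 z)(1 + (0.26) z + (-0.27) z^2)
  [check: z-coef 0.26 - (0.4) = -0.14; z^2-coef -0.27 - (0.4)(0.26) = -0.374; z^3-coef -(0.4)(-0.27) = 0.108.]
Remaining roots from the quadratic factor 1 + (0.26) z + (-0.27) z^2:
  Set 1 + (0.26) z + (-0.27) z^2 = 0, i.e. a z^2 + b z + c = 0 with a = -0.27, b = 0.26, c = 1.
  Discriminant D = b^2 - 4ac = (0.26)^2 - 4*(-0.27)*1 = 0.0676 - (-1.08) = 1.1476.
  D >= 0, so the roots are real: z = (-b +/- sqrt(D)) / (2a) = (-0.26 +/- 1.071261) / (-0.54).
    z_1 = (-0.26 + 1.071261) / (-0.54) = -1.5023,   |z_1| = 1.5023.
    z_2 = (-0.26 - 1.071261) / (-0.54) = 2.4653,   |z_2| = 2.4653.
Moduli of all roots: 2.5000, 1.5023, 2.4653.
All moduli strictly greater than 1? Yes.
Verdict: Stationary.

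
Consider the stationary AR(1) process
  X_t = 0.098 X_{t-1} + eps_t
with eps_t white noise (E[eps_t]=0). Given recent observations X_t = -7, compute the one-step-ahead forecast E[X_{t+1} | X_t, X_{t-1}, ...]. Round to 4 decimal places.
E[X_{t+1} \mid \mathcal F_t] = -0.6860

For an AR(p) model X_t = c + sum_i phi_i X_{t-i} + eps_t, the
one-step-ahead conditional mean is
  E[X_{t+1} | X_t, ...] = c + sum_i phi_i X_{t+1-i}.
Substitute known values:
  E[X_{t+1} | ...] = (0.098) * (-7)
                   = -0.6860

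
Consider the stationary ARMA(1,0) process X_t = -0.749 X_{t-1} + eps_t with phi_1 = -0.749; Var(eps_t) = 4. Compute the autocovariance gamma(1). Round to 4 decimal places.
\gamma(1) = -6.8246

Multiply the model equation by X_{t-k} and take expectations. With theta_0 = psi_0 = 1 and psi_j the MA(infinity) weights, this gives
  gamma(k) - sum_i phi_i gamma(k-i) = c_k,
  c_k = sigma^2 * sum_{j=k..q} theta_j psi_{j-k}   (c_k = 0 for k > q),
using gamma(-m) = gamma(m).
Pure AR (q = 0): c_0 = sigma^2 = 4, c_k = 0 for k >= 1.
Equations for k = 0 and k = 1 (AR order 1):
  gamma(0) = phi_1 gamma(1) + c_0
  gamma(1) = phi_1 gamma(0) + c_1
Substituting the second into the first: gamma(0) (1 - phi_1^2) = c_0 + phi_1 c_1, so
  gamma(0) = c_0 / (1 - phi_1^2) = 4 / (1 - (-0.749)^2) = 4 / 0.438999 = 9.111638.
  gamma(1) = phi_1 gamma(0) = (-0.749)(9.111638) = -6.824617.
Therefore gamma(1) = -6.8246 (to 4 decimal places).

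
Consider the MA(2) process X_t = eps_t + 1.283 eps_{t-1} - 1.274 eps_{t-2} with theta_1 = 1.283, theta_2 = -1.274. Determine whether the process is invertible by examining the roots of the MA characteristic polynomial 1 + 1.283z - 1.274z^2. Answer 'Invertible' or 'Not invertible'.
\text{Not invertible}

The MA(q) characteristic polynomial is P(z) = 1 + 1.283z - 1.274z^2.
Invertibility requires all roots to lie outside the unit circle, i.e. |z| > 1 for every root.
Set 1 + (1.283) z + (-1.274) z^2 = 0, i.e. a z^2 + b z + c = 0 with a = -1.274, b = 1.283, c = 1.
Discriminant D = b^2 - 4ac = (1.283)^2 - 4*(-1.274)*1 = 1.646089 - (-5.096) = 6.742089.
D >= 0, so the roots are real: z = (-b +/- sqrt(D)) / (2a) = (-1.283 +/- 2.596553) / (-2.548).
  z_1 = (-1.283 + 2.596553) / (-2.548) = -0.5155,   |z_1| = 0.5155.
  z_2 = (-1.283 - 2.596553) / (-2.548) = 1.5226,   |z_2| = 1.5226.
Moduli of all roots: 0.5155, 1.5226.
All moduli strictly greater than 1? No.
Verdict: Not invertible.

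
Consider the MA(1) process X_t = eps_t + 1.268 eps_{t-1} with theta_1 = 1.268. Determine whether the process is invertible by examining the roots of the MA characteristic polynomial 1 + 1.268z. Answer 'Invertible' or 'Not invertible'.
\text{Not invertible}

The MA(q) characteristic polynomial is P(z) = 1 + 1.268z.
Invertibility requires all roots to lie outside the unit circle, i.e. |z| > 1 for every root.
This is linear in z: 1 + (1.268) z = 0  =>  z = -1/(1.268) = -0.788644,  |z| = 0.788644.
Moduli of all roots: 0.7886.
All moduli strictly greater than 1? No.
Verdict: Not invertible.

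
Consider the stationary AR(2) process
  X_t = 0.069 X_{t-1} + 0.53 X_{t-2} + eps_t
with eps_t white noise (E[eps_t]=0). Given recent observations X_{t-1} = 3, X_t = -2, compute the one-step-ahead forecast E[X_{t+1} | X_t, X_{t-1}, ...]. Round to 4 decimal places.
E[X_{t+1} \mid \mathcal F_t] = 1.4520

For an AR(p) model X_t = c + sum_i phi_i X_{t-i} + eps_t, the
one-step-ahead conditional mean is
  E[X_{t+1} | X_t, ...] = c + sum_i phi_i X_{t+1-i}.
Substitute known values:
  E[X_{t+1} | ...] = (0.069) * (-2) + (0.53) * (3)
                   = 1.4520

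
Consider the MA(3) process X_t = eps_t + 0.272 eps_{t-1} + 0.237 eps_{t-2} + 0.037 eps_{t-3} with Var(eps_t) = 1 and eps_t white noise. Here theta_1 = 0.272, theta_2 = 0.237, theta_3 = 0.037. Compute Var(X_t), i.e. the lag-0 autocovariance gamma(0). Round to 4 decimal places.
\gamma(0) = 1.1315

For an MA(q) process X_t = eps_t + sum_i theta_i eps_{t-i} with
Var(eps_t) = sigma^2, the variance is
  gamma(0) = sigma^2 * (1 + sum_i theta_i^2).
  sum_i theta_i^2 = (0.272)^2 + (0.237)^2 + (0.037)^2 = 0.073984 + 0.056169 + 0.001369 = 0.131522.
  gamma(0) = 1 * (1 + 0.131522) = 1 * 1.131522 = 1.131522, which rounds to 1.1315.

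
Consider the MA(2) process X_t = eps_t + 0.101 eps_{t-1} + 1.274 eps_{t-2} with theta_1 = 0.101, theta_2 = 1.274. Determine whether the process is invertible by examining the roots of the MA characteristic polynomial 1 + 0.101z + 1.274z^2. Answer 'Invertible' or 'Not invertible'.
\text{Not invertible}

The MA(q) characteristic polynomial is P(z) = 1 + 0.101z + 1.274z^2.
Invertibility requires all roots to lie outside the unit circle, i.e. |z| > 1 for every root.
Set 1 + (0.101) z + (1.274) z^2 = 0, i.e. a z^2 + b z + c = 0 with a = 1.274, b = 0.101, c = 1.
Discriminant D = b^2 - 4ac = (0.101)^2 - 4*(1.274)*1 = 0.010201 - (5.096) = -5.085799.
D < 0, so the roots are the complex-conjugate pair z = (-b +/- i sqrt(-D)) / (2a) = -0.0396 +/- 0.8851i.
For a conjugate pair |z|^2 = z * conj(z) = (product of roots) = c/a = 1/(1.274) = 0.784929, so |z| = sqrt(0.784929) = 0.886 for both roots.
Moduli of all roots: 0.8860, 0.8860.
All moduli strictly greater than 1? No.
Verdict: Not invertible.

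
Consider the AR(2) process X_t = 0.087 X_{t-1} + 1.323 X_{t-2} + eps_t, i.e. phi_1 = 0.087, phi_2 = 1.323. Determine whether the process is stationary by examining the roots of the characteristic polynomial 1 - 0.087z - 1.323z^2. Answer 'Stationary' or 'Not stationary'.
\text{Not stationary}

The AR(p) characteristic polynomial is P(z) = 1 - 0.087z - 1.323z^2.
Stationarity requires all roots to lie outside the unit circle, i.e. |z| > 1 for every root.
Set 1 + (-0.087) z + (-1.323) z^2 = 0, i.e. a z^2 + b z + c = 0 with a = -1.323, b = -0.087, c = 1.
Discriminant D = b^2 - 4ac = (-0.087)^2 - 4*(-1.323)*1 = 0.007569 - (-5.292) = 5.299569.
D >= 0, so the roots are real: z = (-b +/- sqrt(D)) / (2a) = (0.087 +/- 2.302079) / (-2.646).
  z_1 = (0.087 + 2.302079) / (-2.646) = -0.9029,   |z_1| = 0.9029.
  z_2 = (0.087 - 2.302079) / (-2.646) = 0.8371,   |z_2| = 0.8371.
Moduli of all roots: 0.9029, 0.8371.
All moduli strictly greater than 1? No.
Verdict: Not stationary.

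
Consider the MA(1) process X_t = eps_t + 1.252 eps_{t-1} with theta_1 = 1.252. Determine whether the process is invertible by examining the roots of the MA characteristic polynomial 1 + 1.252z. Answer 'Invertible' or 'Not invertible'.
\text{Not invertible}

The MA(q) characteristic polynomial is P(z) = 1 + 1.252z.
Invertibility requires all roots to lie outside the unit circle, i.e. |z| > 1 for every root.
This is linear in z: 1 + (1.252) z = 0  =>  z = -1/(1.252) = -0.798722,  |z| = 0.798722.
Moduli of all roots: 0.7987.
All moduli strictly greater than 1? No.
Verdict: Not invertible.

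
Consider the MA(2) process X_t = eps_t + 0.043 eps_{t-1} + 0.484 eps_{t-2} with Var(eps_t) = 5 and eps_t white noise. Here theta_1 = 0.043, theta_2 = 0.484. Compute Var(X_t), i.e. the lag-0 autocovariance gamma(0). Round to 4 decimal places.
\gamma(0) = 6.1805

For an MA(q) process X_t = eps_t + sum_i theta_i eps_{t-i} with
Var(eps_t) = sigma^2, the variance is
  gamma(0) = sigma^2 * (1 + sum_i theta_i^2).
  sum_i theta_i^2 = (0.043)^2 + (0.484)^2 = 0.001849 + 0.234256 = 0.236105.
  gamma(0) = 5 * (1 + 0.236105) = 5 * 1.236105 = 6.180525, which rounds to 6.1805.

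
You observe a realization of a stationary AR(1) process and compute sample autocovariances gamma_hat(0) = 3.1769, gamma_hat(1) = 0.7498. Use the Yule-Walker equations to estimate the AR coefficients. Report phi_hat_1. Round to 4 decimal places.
\hat\phi_{1} = 0.2360

The Yule-Walker equations for an AR(p) process read, in matrix form,
  Gamma_p phi = r_p,   with   (Gamma_p)_{ij} = gamma(|i - j|),
                       (r_p)_i = gamma(i),   i,j = 1..p.
Substitute the sample gammas (Toeplitz matrix and right-hand side of size 1):
  Gamma_p = [[3.1769]]
  r_p     = [0.7498]
With p = 1 this is the single equation gamma(0) phi_1 = gamma(1):
  phi_hat_1 = gamma(1) / gamma(0) = 0.7498 / 3.1769 = 0.2360.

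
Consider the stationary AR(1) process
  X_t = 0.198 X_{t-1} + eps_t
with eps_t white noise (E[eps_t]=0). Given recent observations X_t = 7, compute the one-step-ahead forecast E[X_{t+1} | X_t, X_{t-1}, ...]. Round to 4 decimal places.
E[X_{t+1} \mid \mathcal F_t] = 1.3860

For an AR(p) model X_t = c + sum_i phi_i X_{t-i} + eps_t, the
one-step-ahead conditional mean is
  E[X_{t+1} | X_t, ...] = c + sum_i phi_i X_{t+1-i}.
Substitute known values:
  E[X_{t+1} | ...] = (0.198) * (7)
                   = 1.3860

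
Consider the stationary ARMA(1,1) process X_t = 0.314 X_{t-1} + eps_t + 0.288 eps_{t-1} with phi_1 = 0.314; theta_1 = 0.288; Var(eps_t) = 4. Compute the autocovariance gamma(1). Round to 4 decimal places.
\gamma(1) = 2.9130

Multiply the model equation by X_{t-k} and take expectations. With theta_0 = psi_0 = 1 and psi_j the MA(infinity) weights, this gives
  gamma(k) - sum_i phi_i gamma(k-i) = c_k,
  c_k = sigma^2 * sum_{j=k..q} theta_j psi_{j-k}   (c_k = 0 for k > q),
using gamma(-m) = gamma(m).
psi-weights needed (psi_j = theta_j + sum_i phi_i psi_{j-i}):
  psi_1 = theta_1 + phi_1 = 0.288 + (0.314) = 0.602
Right-hand sides:
  c_0 = sigma^2 (1 + theta_1 psi_1) = 4 * (1 + (0.288)(0.602)) = 4 * 1.173376 = 4.693504
  c_1 = sigma^2 theta_1 = 4 * (0.288) = 1.152
  c_2 = 0
Equations for k = 0 and k = 1 (AR order 1):
  gamma(0) = phi_1 gamma(1) + c_0
  gamma(1) = phi_1 gamma(0) + c_1
Substituting the second into the first: gamma(0) (1 - phi_1^2) = c_0 + phi_1 c_1, so
  gamma(0) = (c_0 + phi_1 c_1) / (1 - phi_1^2) = (4.693504 + (0.314)(1.152)) / (1 - (0.314)^2) = 5.055232 / 0.901404 = 5.608176.
  gamma(1) = phi_1 gamma(0) + c_1 = (0.314)(5.608176) + (1.152) = 2.912967.
Therefore gamma(1) = 2.9130 (to 4 decimal places).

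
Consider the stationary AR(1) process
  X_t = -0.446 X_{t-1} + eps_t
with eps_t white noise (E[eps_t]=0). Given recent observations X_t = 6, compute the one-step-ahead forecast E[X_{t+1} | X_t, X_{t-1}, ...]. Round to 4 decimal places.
E[X_{t+1} \mid \mathcal F_t] = -2.6760

For an AR(p) model X_t = c + sum_i phi_i X_{t-i} + eps_t, the
one-step-ahead conditional mean is
  E[X_{t+1} | X_t, ...] = c + sum_i phi_i X_{t+1-i}.
Substitute known values:
  E[X_{t+1} | ...] = (-0.446) * (6)
                   = -2.6760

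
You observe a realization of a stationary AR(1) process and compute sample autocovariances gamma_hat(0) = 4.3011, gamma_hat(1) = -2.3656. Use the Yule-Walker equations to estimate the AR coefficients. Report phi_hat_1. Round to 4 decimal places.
\hat\phi_{1} = -0.5500

The Yule-Walker equations for an AR(p) process read, in matrix form,
  Gamma_p phi = r_p,   with   (Gamma_p)_{ij} = gamma(|i - j|),
                       (r_p)_i = gamma(i),   i,j = 1..p.
Substitute the sample gammas (Toeplitz matrix and right-hand side of size 1):
  Gamma_p = [[4.3011]]
  r_p     = [-2.3656]
With p = 1 this is the single equation gamma(0) phi_1 = gamma(1):
  phi_hat_1 = gamma(1) / gamma(0) = -2.3656 / 4.3011 = -0.5500.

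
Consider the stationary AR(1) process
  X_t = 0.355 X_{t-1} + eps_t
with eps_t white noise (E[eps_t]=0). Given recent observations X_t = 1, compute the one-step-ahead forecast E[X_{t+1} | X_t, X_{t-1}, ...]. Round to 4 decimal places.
E[X_{t+1} \mid \mathcal F_t] = 0.3550

For an AR(p) model X_t = c + sum_i phi_i X_{t-i} + eps_t, the
one-step-ahead conditional mean is
  E[X_{t+1} | X_t, ...] = c + sum_i phi_i X_{t+1-i}.
Substitute known values:
  E[X_{t+1} | ...] = (0.355) * (1)
                   = 0.3550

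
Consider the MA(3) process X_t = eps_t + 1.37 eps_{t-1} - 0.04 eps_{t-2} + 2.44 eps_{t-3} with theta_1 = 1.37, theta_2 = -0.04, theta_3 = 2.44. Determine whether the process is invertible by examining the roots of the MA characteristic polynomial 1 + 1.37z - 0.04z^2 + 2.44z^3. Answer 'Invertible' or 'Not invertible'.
\text{Not invertible}

The MA(q) characteristic polynomial is P(z) = 1 + 1.37z - 0.04z^2 + 2.44z^3.
Invertibility requires all roots to lie outside the unit circle, i.e. |z| > 1 for every root.
Degree 3: look for a simple real root z0 first, then factor out (1 - z/z0) and solve the remaining quadratic.
Testing z0 = -0.5: P(-0.5) = 1 + (1.37)(-0.5) + (-0.04)(-0.5)^2 + (2.44)(-0.5)^3
  = 1 + (-0.685) + (-0.01) + (-0.305) = 0.  So z_0 = -0.5 is a root, |z_0| = 0.5.
Divide out the factor (1 + 2 z) = (1 - z/z0) (since 1/z0 = -2):
  P(z) = (1 + 2 z)(1 + (-0.63) z + (1.22) z^2)
  [check: z-coef -0.63 - (-2) = 1.37; z^2-coef 1.22 - (-2)(-0.63) = -0.04; z^3-coef -(-2)(1.22) = 2.44.]
Remaining roots from the quadratic factor 1 + (-0.63) z + (1.22) z^2:
  Set 1 + (-0.63) z + (1.22) z^2 = 0, i.e. a z^2 + b z + c = 0 with a = 1.22, b = -0.63, c = 1.
  Discriminant D = b^2 - 4ac = (-0.63)^2 - 4*(1.22)*1 = 0.3969 - (4.88) = -4.4831.
  D < 0, so the roots are the complex-conjugate pair z = (-b +/- i sqrt(-D)) / (2a) = 0.2582 +/- 0.8678i.
  For a conjugate pair |z|^2 = z * conj(z) = (product of roots) = c/a = 1/(1.22) = 0.819672, so |z| = sqrt(0.819672) = 0.9054 for both roots.
Moduli of all roots: 0.5000, 0.9054, 0.9054.
All moduli strictly greater than 1? No.
Verdict: Not invertible.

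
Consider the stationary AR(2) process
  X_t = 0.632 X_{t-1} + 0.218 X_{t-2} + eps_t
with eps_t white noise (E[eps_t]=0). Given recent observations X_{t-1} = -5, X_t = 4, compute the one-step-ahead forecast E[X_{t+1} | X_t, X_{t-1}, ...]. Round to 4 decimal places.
E[X_{t+1} \mid \mathcal F_t] = 1.4380

For an AR(p) model X_t = c + sum_i phi_i X_{t-i} + eps_t, the
one-step-ahead conditional mean is
  E[X_{t+1} | X_t, ...] = c + sum_i phi_i X_{t+1-i}.
Substitute known values:
  E[X_{t+1} | ...] = (0.632) * (4) + (0.218) * (-5)
                   = 1.4380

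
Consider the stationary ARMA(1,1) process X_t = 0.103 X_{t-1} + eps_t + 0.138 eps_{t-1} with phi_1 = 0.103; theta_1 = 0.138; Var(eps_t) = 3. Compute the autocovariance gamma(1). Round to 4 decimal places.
\gamma(1) = 0.7411

Multiply the model equation by X_{t-k} and take expectations. With theta_0 = psi_0 = 1 and psi_j the MA(infinity) weights, this gives
  gamma(k) - sum_i phi_i gamma(k-i) = c_k,
  c_k = sigma^2 * sum_{j=k..q} theta_j psi_{j-k}   (c_k = 0 for k > q),
using gamma(-m) = gamma(m).
psi-weights needed (psi_j = theta_j + sum_i phi_i psi_{j-i}):
  psi_1 = theta_1 + phi_1 = 0.138 + (0.103) = 0.241
Right-hand sides:
  c_0 = sigma^2 (1 + theta_1 psi_1) = 3 * (1 + (0.138)(0.241)) = 3 * 1.033258 = 3.099774
  c_1 = sigma^2 theta_1 = 3 * (0.138) = 0.414
  c_2 = 0
Equations for k = 0 and k = 1 (AR order 1):
  gamma(0) = phi_1 gamma(1) + c_0
  gamma(1) = phi_1 gamma(0) + c_1
Substituting the second into the first: gamma(0) (1 - phi_1^2) = c_0 + phi_1 c_1, so
  gamma(0) = (c_0 + phi_1 c_1) / (1 - phi_1^2) = (3.099774 + (0.103)(0.414)) / (1 - (0.103)^2) = 3.142416 / 0.989391 = 3.176111.
  gamma(1) = phi_1 gamma(0) + c_1 = (0.103)(3.176111) + (0.414) = 0.741139.
Therefore gamma(1) = 0.7411 (to 4 decimal places).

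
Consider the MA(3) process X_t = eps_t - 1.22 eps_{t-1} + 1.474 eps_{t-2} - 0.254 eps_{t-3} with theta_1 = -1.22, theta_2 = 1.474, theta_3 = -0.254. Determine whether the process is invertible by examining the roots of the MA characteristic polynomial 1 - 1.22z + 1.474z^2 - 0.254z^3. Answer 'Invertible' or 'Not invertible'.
\text{Not invertible}

The MA(q) characteristic polynomial is P(z) = 1 - 1.22z + 1.474z^2 - 0.254z^3.
Invertibility requires all roots to lie outside the unit circle, i.e. |z| > 1 for every root.
Degree 3: look for a simple real root z0 first, then factor out (1 - z/z0) and solve the remaining quadratic.
Testing z0 = 5: P(5) = 1 + (-1.22)(5) + (1.474)(5)^2 + (-0.254)(5)^3
  = 1 + (-6.1) + (36.85) + (-31.75) = 0.  So z_0 = 5 is a root, |z_0| = 5.
Divide out the factor (1 - 0.2 z) = (1 - z/z0) (since 1/z0 = 0.2):
  P(z) = (1 - 0.2 z)(1 + (-1.02) z + (1.27) z^2)
  [check: z-coef -1.02 - (0.2) = -1.22; z^2-coef 1.27 - (0.2)(-1.02) = 1.474; z^3-coef -(0.2)(1.27) = -0.254.]
Remaining roots from the quadratic factor 1 + (-1.02) z + (1.27) z^2:
  Set 1 + (-1.02) z + (1.27) z^2 = 0, i.e. a z^2 + b z + c = 0 with a = 1.27, b = -1.02, c = 1.
  Discriminant D = b^2 - 4ac = (-1.02)^2 - 4*(1.27)*1 = 1.0404 - (5.08) = -4.0396.
  D < 0, so the roots are the complex-conjugate pair z = (-b +/- i sqrt(-D)) / (2a) = 0.4016 +/- 0.7913i.
  For a conjugate pair |z|^2 = z * conj(z) = (product of roots) = c/a = 1/(1.27) = 0.787402, so |z| = sqrt(0.787402) = 0.8874 for both roots.
Moduli of all roots: 5.0000, 0.8874, 0.8874.
All moduli strictly greater than 1? No.
Verdict: Not invertible.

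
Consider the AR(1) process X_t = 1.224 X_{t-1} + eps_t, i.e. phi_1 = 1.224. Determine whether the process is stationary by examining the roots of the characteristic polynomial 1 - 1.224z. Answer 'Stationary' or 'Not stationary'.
\text{Not stationary}

The AR(p) characteristic polynomial is P(z) = 1 - 1.224z.
Stationarity requires all roots to lie outside the unit circle, i.e. |z| > 1 for every root.
This is linear in z: 1 + (-1.224) z = 0  =>  z = -1/(-1.224) = 0.816993,  |z| = 0.816993.
Moduli of all roots: 0.8170.
All moduli strictly greater than 1? No.
Verdict: Not stationary.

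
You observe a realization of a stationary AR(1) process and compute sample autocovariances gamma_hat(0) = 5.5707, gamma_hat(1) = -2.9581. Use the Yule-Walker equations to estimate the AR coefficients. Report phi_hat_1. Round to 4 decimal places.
\hat\phi_{1} = -0.5310

The Yule-Walker equations for an AR(p) process read, in matrix form,
  Gamma_p phi = r_p,   with   (Gamma_p)_{ij} = gamma(|i - j|),
                       (r_p)_i = gamma(i),   i,j = 1..p.
Substitute the sample gammas (Toeplitz matrix and right-hand side of size 1):
  Gamma_p = [[5.5707]]
  r_p     = [-2.9581]
With p = 1 this is the single equation gamma(0) phi_1 = gamma(1):
  phi_hat_1 = gamma(1) / gamma(0) = -2.9581 / 5.5707 = -0.5310.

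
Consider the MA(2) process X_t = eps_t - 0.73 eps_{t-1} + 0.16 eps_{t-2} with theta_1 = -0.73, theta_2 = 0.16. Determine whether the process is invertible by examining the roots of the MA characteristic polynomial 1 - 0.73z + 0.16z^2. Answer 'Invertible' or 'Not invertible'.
\text{Invertible}

The MA(q) characteristic polynomial is P(z) = 1 - 0.73z + 0.16z^2.
Invertibility requires all roots to lie outside the unit circle, i.e. |z| > 1 for every root.
Set 1 + (-0.73) z + (0.16) z^2 = 0, i.e. a z^2 + b z + c = 0 with a = 0.16, b = -0.73, c = 1.
Discriminant D = b^2 - 4ac = (-0.73)^2 - 4*(0.16)*1 = 0.5329 - (0.64) = -0.1071.
D < 0, so the roots are the complex-conjugate pair z = (-b +/- i sqrt(-D)) / (2a) = 2.2812 +/- 1.0227i.
For a conjugate pair |z|^2 = z * conj(z) = (product of roots) = c/a = 1/(0.16) = 6.25, so |z| = sqrt(6.25) = 2.5 for both roots.
Moduli of all roots: 2.5000, 2.5000.
All moduli strictly greater than 1? Yes.
Verdict: Invertible.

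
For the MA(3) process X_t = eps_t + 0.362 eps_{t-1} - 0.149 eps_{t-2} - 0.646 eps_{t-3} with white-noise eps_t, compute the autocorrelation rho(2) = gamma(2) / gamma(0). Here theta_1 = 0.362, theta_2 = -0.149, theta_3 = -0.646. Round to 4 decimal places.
\rho(2) = -0.2438

For an MA(q) process with theta_0 = 1, the autocovariance is
  gamma(k) = sigma^2 * sum_{i=0..q-k} theta_i * theta_{i+k},
and rho(k) = gamma(k) / gamma(0). Sigma^2 cancels.
  numerator   = (1)*(-0.149) + (0.362)*(-0.646) = -0.382852.
  denominator = (1)^2 + (0.362)^2 + (-0.149)^2 + (-0.646)^2 = 1.570561.
  rho(2) = -0.382852 / 1.570561 = -0.2438.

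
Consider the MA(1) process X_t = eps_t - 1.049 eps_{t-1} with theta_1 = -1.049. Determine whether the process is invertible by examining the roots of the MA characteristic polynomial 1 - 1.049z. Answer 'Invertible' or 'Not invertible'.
\text{Not invertible}

The MA(q) characteristic polynomial is P(z) = 1 - 1.049z.
Invertibility requires all roots to lie outside the unit circle, i.e. |z| > 1 for every root.
This is linear in z: 1 + (-1.049) z = 0  =>  z = -1/(-1.049) = 0.953289,  |z| = 0.953289.
Moduli of all roots: 0.9533.
All moduli strictly greater than 1? No.
Verdict: Not invertible.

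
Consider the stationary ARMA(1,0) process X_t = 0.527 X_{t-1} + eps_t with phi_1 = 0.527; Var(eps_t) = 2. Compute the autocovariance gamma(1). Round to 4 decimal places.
\gamma(1) = 1.4593

Multiply the model equation by X_{t-k} and take expectations. With theta_0 = psi_0 = 1 and psi_j the MA(infinity) weights, this gives
  gamma(k) - sum_i phi_i gamma(k-i) = c_k,
  c_k = sigma^2 * sum_{j=k..q} theta_j psi_{j-k}   (c_k = 0 for k > q),
using gamma(-m) = gamma(m).
Pure AR (q = 0): c_0 = sigma^2 = 2, c_k = 0 for k >= 1.
Equations for k = 0 and k = 1 (AR order 1):
  gamma(0) = phi_1 gamma(1) + c_0
  gamma(1) = phi_1 gamma(0) + c_1
Substituting the second into the first: gamma(0) (1 - phi_1^2) = c_0 + phi_1 c_1, so
  gamma(0) = c_0 / (1 - phi_1^2) = 2 / (1 - (0.527)^2) = 2 / 0.722271 = 2.769044.
  gamma(1) = phi_1 gamma(0) = (0.527)(2.769044) = 1.459286.
Therefore gamma(1) = 1.4593 (to 4 decimal places).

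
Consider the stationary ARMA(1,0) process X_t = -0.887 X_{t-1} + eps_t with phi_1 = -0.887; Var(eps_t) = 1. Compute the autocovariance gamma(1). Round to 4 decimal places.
\gamma(1) = -4.1598

Multiply the model equation by X_{t-k} and take expectations. With theta_0 = psi_0 = 1 and psi_j the MA(infinity) weights, this gives
  gamma(k) - sum_i phi_i gamma(k-i) = c_k,
  c_k = sigma^2 * sum_{j=k..q} theta_j psi_{j-k}   (c_k = 0 for k > q),
using gamma(-m) = gamma(m).
Pure AR (q = 0): c_0 = sigma^2 = 1, c_k = 0 for k >= 1.
Equations for k = 0 and k = 1 (AR order 1):
  gamma(0) = phi_1 gamma(1) + c_0
  gamma(1) = phi_1 gamma(0) + c_1
Substituting the second into the first: gamma(0) (1 - phi_1^2) = c_0 + phi_1 c_1, so
  gamma(0) = c_0 / (1 - phi_1^2) = 1 / (1 - (-0.887)^2) = 1 / 0.213231 = 4.68975.
  gamma(1) = phi_1 gamma(0) = (-0.887)(4.68975) = -4.159808.
Therefore gamma(1) = -4.1598 (to 4 decimal places).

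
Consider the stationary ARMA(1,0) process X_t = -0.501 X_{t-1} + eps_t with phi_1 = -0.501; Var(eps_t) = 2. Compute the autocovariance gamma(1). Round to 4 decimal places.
\gamma(1) = -1.3378

Multiply the model equation by X_{t-k} and take expectations. With theta_0 = psi_0 = 1 and psi_j the MA(infinity) weights, this gives
  gamma(k) - sum_i phi_i gamma(k-i) = c_k,
  c_k = sigma^2 * sum_{j=k..q} theta_j psi_{j-k}   (c_k = 0 for k > q),
using gamma(-m) = gamma(m).
Pure AR (q = 0): c_0 = sigma^2 = 2, c_k = 0 for k >= 1.
Equations for k = 0 and k = 1 (AR order 1):
  gamma(0) = phi_1 gamma(1) + c_0
  gamma(1) = phi_1 gamma(0) + c_1
Substituting the second into the first: gamma(0) (1 - phi_1^2) = c_0 + phi_1 c_1, so
  gamma(0) = c_0 / (1 - phi_1^2) = 2 / (1 - (-0.501)^2) = 2 / 0.748999 = 2.670231.
  gamma(1) = phi_1 gamma(0) = (-0.501)(2.670231) = -1.337785.
Therefore gamma(1) = -1.3378 (to 4 decimal places).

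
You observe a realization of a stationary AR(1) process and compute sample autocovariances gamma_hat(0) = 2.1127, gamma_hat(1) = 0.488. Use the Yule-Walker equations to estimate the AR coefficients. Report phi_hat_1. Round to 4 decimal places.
\hat\phi_{1} = 0.2310

The Yule-Walker equations for an AR(p) process read, in matrix form,
  Gamma_p phi = r_p,   with   (Gamma_p)_{ij} = gamma(|i - j|),
                       (r_p)_i = gamma(i),   i,j = 1..p.
Substitute the sample gammas (Toeplitz matrix and right-hand side of size 1):
  Gamma_p = [[2.1127]]
  r_p     = [0.488]
With p = 1 this is the single equation gamma(0) phi_1 = gamma(1):
  phi_hat_1 = gamma(1) / gamma(0) = 0.488 / 2.1127 = 0.2310.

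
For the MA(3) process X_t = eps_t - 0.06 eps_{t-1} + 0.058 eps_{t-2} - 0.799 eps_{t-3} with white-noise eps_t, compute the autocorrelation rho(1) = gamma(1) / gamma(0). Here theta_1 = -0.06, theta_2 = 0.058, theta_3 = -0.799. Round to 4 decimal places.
\rho(1) = -0.0667

For an MA(q) process with theta_0 = 1, the autocovariance is
  gamma(k) = sigma^2 * sum_{i=0..q-k} theta_i * theta_{i+k},
and rho(k) = gamma(k) / gamma(0). Sigma^2 cancels.
  numerator   = (1)*(-0.06) + (-0.06)*(0.058) + (0.058)*(-0.799) = -0.109822.
  denominator = (1)^2 + (-0.06)^2 + (0.058)^2 + (-0.799)^2 = 1.645365.
  rho(1) = -0.109822 / 1.645365 = -0.0667.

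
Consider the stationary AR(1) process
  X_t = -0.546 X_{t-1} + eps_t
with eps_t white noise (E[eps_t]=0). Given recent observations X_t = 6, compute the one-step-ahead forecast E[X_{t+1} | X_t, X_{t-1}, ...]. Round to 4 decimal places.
E[X_{t+1} \mid \mathcal F_t] = -3.2760

For an AR(p) model X_t = c + sum_i phi_i X_{t-i} + eps_t, the
one-step-ahead conditional mean is
  E[X_{t+1} | X_t, ...] = c + sum_i phi_i X_{t+1-i}.
Substitute known values:
  E[X_{t+1} | ...] = (-0.546) * (6)
                   = -3.2760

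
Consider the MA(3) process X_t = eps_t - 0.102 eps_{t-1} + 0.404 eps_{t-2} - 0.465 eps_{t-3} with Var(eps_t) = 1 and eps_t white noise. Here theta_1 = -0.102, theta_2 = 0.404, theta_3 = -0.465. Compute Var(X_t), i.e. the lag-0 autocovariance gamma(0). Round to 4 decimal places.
\gamma(0) = 1.3898

For an MA(q) process X_t = eps_t + sum_i theta_i eps_{t-i} with
Var(eps_t) = sigma^2, the variance is
  gamma(0) = sigma^2 * (1 + sum_i theta_i^2).
  sum_i theta_i^2 = (-0.102)^2 + (0.404)^2 + (-0.465)^2 = 0.010404 + 0.163216 + 0.216225 = 0.389845.
  gamma(0) = 1 * (1 + 0.389845) = 1 * 1.389845 = 1.389845, which rounds to 1.3898.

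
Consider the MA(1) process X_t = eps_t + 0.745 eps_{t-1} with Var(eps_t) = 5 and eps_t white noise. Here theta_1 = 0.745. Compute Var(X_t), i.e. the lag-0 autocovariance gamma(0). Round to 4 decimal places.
\gamma(0) = 7.7751

For an MA(q) process X_t = eps_t + sum_i theta_i eps_{t-i} with
Var(eps_t) = sigma^2, the variance is
  gamma(0) = sigma^2 * (1 + sum_i theta_i^2).
  sum_i theta_i^2 = (0.745)^2 = 0.555025.
  gamma(0) = 5 * (1 + 0.555025) = 5 * 1.555025 = 7.775125, which rounds to 7.7751.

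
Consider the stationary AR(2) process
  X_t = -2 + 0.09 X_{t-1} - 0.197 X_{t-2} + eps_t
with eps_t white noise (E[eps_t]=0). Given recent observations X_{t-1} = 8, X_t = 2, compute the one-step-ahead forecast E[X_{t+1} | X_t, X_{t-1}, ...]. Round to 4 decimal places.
E[X_{t+1} \mid \mathcal F_t] = -3.3960

For an AR(p) model X_t = c + sum_i phi_i X_{t-i} + eps_t, the
one-step-ahead conditional mean is
  E[X_{t+1} | X_t, ...] = c + sum_i phi_i X_{t+1-i}.
Substitute known values:
  E[X_{t+1} | ...] = -2 + (0.09) * (2) + (-0.197) * (8)
                   = -3.3960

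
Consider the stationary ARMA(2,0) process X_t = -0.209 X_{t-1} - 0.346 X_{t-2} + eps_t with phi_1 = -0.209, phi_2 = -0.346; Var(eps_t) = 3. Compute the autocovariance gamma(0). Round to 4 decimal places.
\gamma(0) = 3.4922

Multiply the model equation by X_{t-k} and take expectations. With theta_0 = psi_0 = 1 and psi_j the MA(infinity) weights, this gives
  gamma(k) - sum_i phi_i gamma(k-i) = c_k,
  c_k = sigma^2 * sum_{j=k..q} theta_j psi_{j-k}   (c_k = 0 for k > q),
using gamma(-m) = gamma(m).
Pure AR (q = 0): c_0 = sigma^2 = 3, c_k = 0 for k >= 1.
Equations for k = 0, 1, 2 (AR order 2, c_2 = 0):
  (E0) gamma(0) = phi_1 gamma(1) + phi_2 gamma(2) + c_0
  (E1) gamma(1) = phi_1 gamma(0) + phi_2 gamma(1) + c_1
  (E2) gamma(2) = phi_1 gamma(1) + phi_2 gamma(0)
From (E1): gamma(1) = A gamma(0) + B with
  A = phi_1 / (1 - phi_2) = -0.209 / 1.346 = -0.155275,   B = c_1 / (1 - phi_2) = 0 / 1.346 = 0.
Insert (E2) into (E0): gamma(0) (1 - phi_2^2) = phi_1 (1 + phi_2) gamma(1) + c_0.
  phi_1 (1 + phi_2) = (-0.209)(0.654) = -0.136686,   1 - phi_2^2 = 0.880284.
Replace gamma(1) by A gamma(0) + B and collect gamma(0):
  gamma(0) [0.880284 - (-0.136686)(-0.155275)] = c_0 = 3
  gamma(0) * 0.85906 = 3
  gamma(0) = 3 / 0.85906 = 3.492189.
Therefore gamma(0) = 3.4922 (to 4 decimal places).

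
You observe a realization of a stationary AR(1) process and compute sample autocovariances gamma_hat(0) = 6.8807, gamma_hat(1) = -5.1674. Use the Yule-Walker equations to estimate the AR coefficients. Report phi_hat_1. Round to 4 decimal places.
\hat\phi_{1} = -0.7510

The Yule-Walker equations for an AR(p) process read, in matrix form,
  Gamma_p phi = r_p,   with   (Gamma_p)_{ij} = gamma(|i - j|),
                       (r_p)_i = gamma(i),   i,j = 1..p.
Substitute the sample gammas (Toeplitz matrix and right-hand side of size 1):
  Gamma_p = [[6.8807]]
  r_p     = [-5.1674]
With p = 1 this is the single equation gamma(0) phi_1 = gamma(1):
  phi_hat_1 = gamma(1) / gamma(0) = -5.1674 / 6.8807 = -0.7510.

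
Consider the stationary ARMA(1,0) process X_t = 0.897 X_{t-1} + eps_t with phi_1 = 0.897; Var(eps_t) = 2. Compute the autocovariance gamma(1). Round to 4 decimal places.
\gamma(1) = 9.1816

Multiply the model equation by X_{t-k} and take expectations. With theta_0 = psi_0 = 1 and psi_j the MA(infinity) weights, this gives
  gamma(k) - sum_i phi_i gamma(k-i) = c_k,
  c_k = sigma^2 * sum_{j=k..q} theta_j psi_{j-k}   (c_k = 0 for k > q),
using gamma(-m) = gamma(m).
Pure AR (q = 0): c_0 = sigma^2 = 2, c_k = 0 for k >= 1.
Equations for k = 0 and k = 1 (AR order 1):
  gamma(0) = phi_1 gamma(1) + c_0
  gamma(1) = phi_1 gamma(0) + c_1
Substituting the second into the first: gamma(0) (1 - phi_1^2) = c_0 + phi_1 c_1, so
  gamma(0) = c_0 / (1 - phi_1^2) = 2 / (1 - (0.897)^2) = 2 / 0.195391 = 10.235886.
  gamma(1) = phi_1 gamma(0) = (0.897)(10.235886) = 9.18159.
Therefore gamma(1) = 9.1816 (to 4 decimal places).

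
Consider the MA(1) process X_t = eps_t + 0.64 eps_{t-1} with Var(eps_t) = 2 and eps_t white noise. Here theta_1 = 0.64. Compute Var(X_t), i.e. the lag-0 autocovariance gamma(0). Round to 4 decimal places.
\gamma(0) = 2.8192

For an MA(q) process X_t = eps_t + sum_i theta_i eps_{t-i} with
Var(eps_t) = sigma^2, the variance is
  gamma(0) = sigma^2 * (1 + sum_i theta_i^2).
  sum_i theta_i^2 = (0.64)^2 = 0.4096.
  gamma(0) = 2 * (1 + 0.4096) = 2 * 1.4096 = 2.8192.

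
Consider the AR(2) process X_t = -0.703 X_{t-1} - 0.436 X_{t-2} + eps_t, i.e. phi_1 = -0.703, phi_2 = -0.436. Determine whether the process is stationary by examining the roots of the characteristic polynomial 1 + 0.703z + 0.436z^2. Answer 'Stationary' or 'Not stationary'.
\text{Stationary}

The AR(p) characteristic polynomial is P(z) = 1 + 0.703z + 0.436z^2.
Stationarity requires all roots to lie outside the unit circle, i.e. |z| > 1 for every root.
Set 1 + (0.703) z + (0.436) z^2 = 0, i.e. a z^2 + b z + c = 0 with a = 0.436, b = 0.703, c = 1.
Discriminant D = b^2 - 4ac = (0.703)^2 - 4*(0.436)*1 = 0.494209 - (1.744) = -1.249791.
D < 0, so the roots are the complex-conjugate pair z = (-b +/- i sqrt(-D)) / (2a) = -0.8062 +/- 1.282i.
For a conjugate pair |z|^2 = z * conj(z) = (product of roots) = c/a = 1/(0.436) = 2.293578, so |z| = sqrt(2.293578) = 1.5145 for both roots.
Moduli of all roots: 1.5145, 1.5145.
All moduli strictly greater than 1? Yes.
Verdict: Stationary.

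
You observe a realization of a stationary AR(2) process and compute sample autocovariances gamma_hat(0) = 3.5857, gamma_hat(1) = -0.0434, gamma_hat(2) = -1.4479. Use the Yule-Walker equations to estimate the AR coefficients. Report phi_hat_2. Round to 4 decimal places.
\hat\phi_{2} = -0.4040

The Yule-Walker equations for an AR(p) process read, in matrix form,
  Gamma_p phi = r_p,   with   (Gamma_p)_{ij} = gamma(|i - j|),
                       (r_p)_i = gamma(i),   i,j = 1..p.
Substitute the sample gammas (Toeplitz matrix and right-hand side of size 2):
  Gamma_p = [[3.5857, -0.0434], [-0.0434, 3.5857]]
  r_p     = [-0.0434, -1.4479]
Written out:
  3.5857 phi_1 - 0.0434 phi_2 = -0.0434
  -0.0434 phi_1 + 3.5857 phi_2 = -1.4479
Solve by Cramer's rule:
  det = gamma(0)^2 - gamma(1)^2 = (3.5857)^2 - (-0.0434)^2 = 12.85724449 - 0.00188356 = 12.85536093
  phi_hat_1 = [gamma(1) gamma(0) - gamma(1) gamma(2)] / det = [(-0.0434)(3.5857) - (-0.0434)(-1.4479)] / 12.85536093 = -0.21845824 / 12.85536093 = -0.017
  phi_hat_2 = [gamma(0) gamma(2) - gamma(1)^2] / det = [(3.5857)(-1.4479) - (-0.0434)^2] / 12.85536093 = -5.19361859 / 12.85536093 = -0.404
So phi_hat = [-0.0170, -0.4040].
Therefore phi_hat_2 = -0.4040.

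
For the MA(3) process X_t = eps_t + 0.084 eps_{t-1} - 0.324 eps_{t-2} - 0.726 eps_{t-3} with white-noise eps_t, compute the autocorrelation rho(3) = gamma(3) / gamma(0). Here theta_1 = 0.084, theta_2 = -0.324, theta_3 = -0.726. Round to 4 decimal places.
\rho(3) = -0.4429

For an MA(q) process with theta_0 = 1, the autocovariance is
  gamma(k) = sigma^2 * sum_{i=0..q-k} theta_i * theta_{i+k},
and rho(k) = gamma(k) / gamma(0). Sigma^2 cancels.
  numerator   = (1)*(-0.726) = -0.726.
  denominator = (1)^2 + (0.084)^2 + (-0.324)^2 + (-0.726)^2 = 1.639108.
  rho(3) = -0.726 / 1.639108 = -0.4429.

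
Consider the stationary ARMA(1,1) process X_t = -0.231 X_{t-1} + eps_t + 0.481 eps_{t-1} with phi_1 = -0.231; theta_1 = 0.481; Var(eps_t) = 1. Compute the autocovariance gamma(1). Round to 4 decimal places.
\gamma(1) = 0.2347

Multiply the model equation by X_{t-k} and take expectations. With theta_0 = psi_0 = 1 and psi_j the MA(infinity) weights, this gives
  gamma(k) - sum_i phi_i gamma(k-i) = c_k,
  c_k = sigma^2 * sum_{j=k..q} theta_j psi_{j-k}   (c_k = 0 for k > q),
using gamma(-m) = gamma(m).
psi-weights needed (psi_j = theta_j + sum_i phi_i psi_{j-i}):
  psi_1 = theta_1 + phi_1 = 0.481 + (-0.231) = 0.25
Right-hand sides:
  c_0 = sigma^2 (1 + theta_1 psi_1) = 1 * (1 + (0.481)(0.25)) = 1 * 1.12025 = 1.12025
  c_1 = sigma^2 theta_1 = 1 * (0.481) = 0.481
  c_2 = 0
Equations for k = 0 and k = 1 (AR order 1):
  gamma(0) = phi_1 gamma(1) + c_0
  gamma(1) = phi_1 gamma(0) + c_1
Substituting the second into the first: gamma(0) (1 - phi_1^2) = c_0 + phi_1 c_1, so
  gamma(0) = (c_0 + phi_1 c_1) / (1 - phi_1^2) = (1.12025 + (-0.231)(0.481)) / (1 - (-0.231)^2) = 1.009139 / 0.946639 = 1.066023.
  gamma(1) = phi_1 gamma(0) + c_1 = (-0.231)(1.066023) + (0.481) = 0.234749.
Therefore gamma(1) = 0.2347 (to 4 decimal places).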